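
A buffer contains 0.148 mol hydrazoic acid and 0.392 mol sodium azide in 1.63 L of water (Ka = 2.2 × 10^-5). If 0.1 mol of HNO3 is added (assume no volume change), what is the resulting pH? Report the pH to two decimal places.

Added H+ converts N3- to HN3: HN3 → 0.248 mol, N3- → 0.292 mol.
pKa = −log(2.2 × 10^-5) = 4.658
Henderson–Hasselbalch with mole ratio 0.292/0.248: pH = 4.658 + (+0.071)

pH = 4.73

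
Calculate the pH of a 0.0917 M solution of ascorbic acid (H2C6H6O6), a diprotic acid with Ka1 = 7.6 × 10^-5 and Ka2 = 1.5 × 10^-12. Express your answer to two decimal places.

pH = 2.58

Ka1 ≫ Ka2, so treat the first dissociation as the only significant source of H+.
Ka1 = x²/(0.0917 − x) = 7.6 × 10^-5
x ≈ √(7.6 × 10^-5 × 0.0917) = 2.64 × 10^-3 M
pH = −log(2.64 × 10^-3) = 2.58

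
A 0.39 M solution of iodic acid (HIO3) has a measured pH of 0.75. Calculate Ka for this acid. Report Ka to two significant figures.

[H+] = 10^(-0.75) = 1.78 × 10^-1 M
At equilibrium [HA] = 0.39 − 1.78 × 10^-1 = 2.12 × 10^-1 M
Ka = [H+][A-]/[HA] = (1.78 × 10^-1)² / 2.12 × 10^-1 = 1.5 × 10^-1

Ka = 1.5 × 10^-1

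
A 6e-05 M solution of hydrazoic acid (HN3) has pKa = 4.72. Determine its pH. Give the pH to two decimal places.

pH = 4.59

HN3 ⇌ N3- + H+
Ka = 10^(−4.72) = 1.91 × 10^-5
Let x = [H+] at equilibrium. Ka = x²/(6e-05 − x).
x is not negligible relative to C₀; solve x² + 1.91e-05·x − 1.15e-09 = 0.
x = (−Ka + √(Ka² + 4·Ka·C₀))/2 = 2.56 × 10^-5 M
pH = −log[H+] = −log(2.56 × 10^-5) = 4.59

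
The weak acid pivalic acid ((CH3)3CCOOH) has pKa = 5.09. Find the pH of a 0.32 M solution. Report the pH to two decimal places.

(CH3)3CCOOH ⇌ (CH3)3CCOO- + H+
Ka = 10^(−5.09) = 8.13 × 10^-6
Let x = [H+] at equilibrium. Ka = x²/(0.32 − x).
Assume x ≪ 0.32: x ≈ √(8.13 × 10^-6 × 0.32) = 1.61 × 10^-3 M
Check: 0.5% ionized — well under 5%, approximation valid.
pH = −log(1.61 × 10^-3) = 2.79

pH = 2.79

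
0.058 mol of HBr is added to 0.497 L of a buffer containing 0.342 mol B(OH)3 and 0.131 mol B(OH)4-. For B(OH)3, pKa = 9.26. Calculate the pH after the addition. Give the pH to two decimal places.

After neutralization: n(B(OH)3) = 0.4 mol, n(B(OH)4-) = 0.073 mol.
pH = pKa + log([A⁻]/[HA]) = 9.26 + log(0.073/0.4) = 9.26 -0.739

pH = 8.52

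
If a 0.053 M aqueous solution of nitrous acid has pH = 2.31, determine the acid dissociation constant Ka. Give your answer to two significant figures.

Ka = 5.0 × 10^-4

[H+] = 10^(-2.31) = 4.90 × 10^-3 M
At equilibrium [HA] = 0.053 − 4.90 × 10^-3 = 4.81 × 10^-2 M
Ka = [H+][A-]/[HA] = (4.90 × 10^-3)² / 4.81 × 10^-2 = 5.0 × 10^-4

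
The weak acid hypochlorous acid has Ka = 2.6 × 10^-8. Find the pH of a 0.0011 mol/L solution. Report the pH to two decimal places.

HOCl ⇌ OCl- + H+
From the ICE table, Ka = x²/(0.0011 − x) = 2.6 × 10^-8.
Assume x ≪ 0.0011: x ≈ √(2.6 × 10^-8 × 0.0011) = 5.35 × 10^-6 M
pH = −log(5.35 × 10^-6) = 5.27

pH = 5.27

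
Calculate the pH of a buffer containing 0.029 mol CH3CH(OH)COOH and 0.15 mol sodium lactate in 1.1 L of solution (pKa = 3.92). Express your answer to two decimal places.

Using pH = pKa + log([base]/[acid]) with [base]/[acid] = 0.15/0.029:
pH = 3.92 + (+0.714) = 4.63

pH = 4.63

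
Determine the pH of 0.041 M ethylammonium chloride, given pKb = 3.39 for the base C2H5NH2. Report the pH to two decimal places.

pH = 6.00

C2H5NH3+ is the conjugate acid of the weak base C2H5NH2.
Kb = 10^(−3.39) = 4.07 × 10^-4
Ka = Kw/Kb = 1.0×10^-14 / 4.07 × 10^-4 = 2.46 × 10^-11
From the ICE table, Ka = [H+]²/(0.041 − [H+]) = 2.46 × 10^-11.
Assume [H+] ≪ 0.041: [H+] ≈ √(2.46 × 10^-11 × 0.041) = 1.00 × 10^-6 M
([H+]/C₀ = 0.0024% < 5%, so the approximation holds.)
pH = −log[H+] = −log(1.00 × 10^-6) = 6.00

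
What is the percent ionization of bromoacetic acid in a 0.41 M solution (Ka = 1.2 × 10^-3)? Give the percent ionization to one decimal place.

BrCH2COOH ⇌ BrCH2COO- + H+; let x = [H+] at equilibrium.
Solve x² + 0.0012x − 0.000492 = 0 → x = 2.16 × 10^-2 M
Fraction ionized = 2.16 × 10^-2 / 0.41 = 0.0527 → 5.3%

5.3%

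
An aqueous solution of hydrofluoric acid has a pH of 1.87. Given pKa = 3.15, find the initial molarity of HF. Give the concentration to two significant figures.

C₀ = 2.7 × 10^-1 M

[H+] = 10^(-1.87) = 1.35 × 10^-2 M = x
Ka = 10^(−3.15) = 7.08 × 10^-4
Ka = x²/(C₀ − x) ⇒ C₀ = x + x²/Ka
C₀ = 1.35 × 10^-2 + (1.35 × 10^-2)²/(7.08 × 10^-4) = 2.71 × 10^-1 M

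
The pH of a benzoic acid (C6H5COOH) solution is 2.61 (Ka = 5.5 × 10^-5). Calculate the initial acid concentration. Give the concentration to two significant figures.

[H+] = 10^(-2.61) = 2.45 × 10^-3 M = x
Ka = x²/(C₀ − x) ⇒ C₀ = x + x²/Ka
C₀ = 2.45 × 10^-3 + (2.45 × 10^-3)²/(5.5 × 10^-5) = 1.12 × 10^-1 M

C₀ = 1.1 × 10^-1 M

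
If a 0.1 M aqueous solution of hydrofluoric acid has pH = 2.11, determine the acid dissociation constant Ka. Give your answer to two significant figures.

Ka = 6.5 × 10^-4

[H+] = 10^(-2.11) = 7.76 × 10^-3 M
At equilibrium [HA] = 0.1 − 7.76 × 10^-3 = 9.22 × 10^-2 M
Ka = [H+][A-]/[HA] = (7.76 × 10^-3)² / 9.22 × 10^-2 = 6.5 × 10^-4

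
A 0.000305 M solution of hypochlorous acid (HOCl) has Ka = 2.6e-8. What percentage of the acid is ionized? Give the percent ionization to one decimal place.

0.9%

HOCl ⇌ OCl- + H+; let x = [H+] at equilibrium.
x ≈ √(Ka·C₀) = √(2.6 × 10^-8 × 0.000305) = 2.82 × 10^-6 M
Fraction ionized = 2.82 × 10^-6 / 0.000305 = 0.0092 → 0.9%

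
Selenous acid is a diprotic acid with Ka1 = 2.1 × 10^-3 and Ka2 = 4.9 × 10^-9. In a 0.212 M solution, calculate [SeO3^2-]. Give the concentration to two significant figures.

First ionization gives [H+] ≈ [HSeO3-] = 2.01 × 10^-2 M.
Second step: Ka2 = [H+][SeO3^2-]/[HSeO3-] ≈ [SeO3^2-] (since [H+] ≈ [HSeO3-]).
So [SeO3^2-] ≈ Ka2.

4.9 × 10^-9 M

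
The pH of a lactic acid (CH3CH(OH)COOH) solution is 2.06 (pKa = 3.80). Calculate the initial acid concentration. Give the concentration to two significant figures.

C₀ = 4.9 × 10^-1 M

[H+] = 10^(-2.06) = 8.71 × 10^-3 M = x
Ka = 10^(−3.80) = 1.58 × 10^-4
Ka = x²/(C₀ − x) ⇒ C₀ = x + x²/Ka
C₀ = 8.71 × 10^-3 + (8.71 × 10^-3)²/(1.58 × 10^-4) = 4.89 × 10^-1 M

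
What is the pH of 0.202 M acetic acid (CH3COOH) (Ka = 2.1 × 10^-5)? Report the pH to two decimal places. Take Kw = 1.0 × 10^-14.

CH3COOH ⇌ CH3COO- + H+
Ka = [H+]²/(0.202 − [H+]) = 2.1 × 10^-5
Neglecting [H+] in the denominator: [H+] = √(2.1 × 10^-5 × 0.202) = 2.06 × 10^-3 M
([H+]/C₀ = 1% < 5%, so the approximation holds.)
pH = −log(2.06 × 10^-3) = 2.69

pH = 2.69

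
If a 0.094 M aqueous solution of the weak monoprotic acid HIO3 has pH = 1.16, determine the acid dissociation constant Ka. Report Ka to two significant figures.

Ka = 1.9 × 10^-1

[H+] = 10^(-1.16) = 6.92 × 10^-2 M
At equilibrium [HA] = 0.094 − 6.92 × 10^-2 = 2.48 × 10^-2 M
Ka = [H+][A-]/[HA] = (6.92 × 10^-2)² / 2.48 × 10^-2 = 1.9 × 10^-1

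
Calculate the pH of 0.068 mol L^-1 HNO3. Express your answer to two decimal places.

HNO3 is a strong acid and dissociates completely, so [H+] = 0.068 M.
pH = -log(0.068) = 1.17

pH = 1.17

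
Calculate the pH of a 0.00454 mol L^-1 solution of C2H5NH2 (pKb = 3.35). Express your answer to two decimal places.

C2H5NH2 + H2O ⇌ C2H5NH3+ + OH-
Kb = 10^(−3.35) = 4.47 × 10^-4
From the ICE table, Kb = [OH-]²/(0.00454 − [OH-]) = 4.47 × 10^-4.
The 5% rule fails; solving [OH-]² + Kb·[OH-] − Kb·C₀ = 0 exactly:
[OH-] = (−Kb + √(Kb² + 4·Kb·C₀))/2 = 1.22 × 10^-3 M
pOH = −log(1.22 × 10^-3) = 2.91; pH = 14.00 − 2.91 = 11.09

pH = 11.09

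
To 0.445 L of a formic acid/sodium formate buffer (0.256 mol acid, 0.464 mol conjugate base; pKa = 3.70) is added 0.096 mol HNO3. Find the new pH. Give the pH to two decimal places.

pH = 3.72

After neutralization: n(HCOOH) = 0.352 mol, n(HCOO-) = 0.368 mol.
pH = pKa + log([A⁻]/[HA]) = 3.70 + log(0.368/0.352) = 3.70 +0.019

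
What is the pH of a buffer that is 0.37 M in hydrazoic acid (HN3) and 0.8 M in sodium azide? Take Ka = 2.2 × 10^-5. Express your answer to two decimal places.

pKa = −log(2.2 × 10^-5) = 4.658
pH = pKa + log([A⁻]/[HA]) = 4.658 + log(0.8/0.37)
pH = 4.658 + (+0.335) = 4.99

pH = 4.99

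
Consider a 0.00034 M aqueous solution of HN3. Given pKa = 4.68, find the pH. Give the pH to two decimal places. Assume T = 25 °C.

pH = 4.13

HN3 ⇌ N3- + H+
Ka = 10^(−4.68) = 2.09 × 10^-5
From the ICE table, Ka = [H+]²/(0.00034 − [H+]) = 2.09 × 10^-5.
[H+] is not negligible relative to C₀; solve [H+]² + 2.09e-05·[H+] − 7.11e-09 = 0.
[H+] = (−Ka + √(Ka² + 4·Ka·C₀))/2 = 7.45 × 10^-5 M
pH = −log[H+] = −log(7.45 × 10^-5) = 4.13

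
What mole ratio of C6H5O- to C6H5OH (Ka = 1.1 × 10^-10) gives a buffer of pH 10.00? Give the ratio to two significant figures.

pKa = -log(1.1 × 10^-10) = 9.959
pH = pKa + log(r) ⇒ log(r) = 10.00 − 9.959 = +0.041
r = [C6H5O-]/[C6H5OH] = 10^(+0.041) = 1.1

ratio = 1.1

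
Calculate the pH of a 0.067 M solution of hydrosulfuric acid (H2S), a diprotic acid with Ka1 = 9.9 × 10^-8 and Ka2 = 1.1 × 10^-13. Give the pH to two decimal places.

Ka1 ≫ Ka2, so treat the first dissociation as the only significant source of H+.
Ka1 = x²/(0.067 − x) = 9.9 × 10^-8
x ≈ √(9.9 × 10^-8 × 0.067) = 8.14 × 10^-5 M
pH = −log(8.14 × 10^-5) = 4.09

pH = 4.09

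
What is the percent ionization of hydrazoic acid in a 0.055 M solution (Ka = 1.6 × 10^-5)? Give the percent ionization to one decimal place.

HN3 ⇌ N3- + H+; let x = [H+] at equilibrium.
x ≈ √(Ka·C₀) = √(1.6 × 10^-5 × 0.055) = 9.38 × 10^-4 M
% ionization = x/C₀ × 100% = 9.38 × 10^-4/0.055 × 100% = 1.7%

1.7%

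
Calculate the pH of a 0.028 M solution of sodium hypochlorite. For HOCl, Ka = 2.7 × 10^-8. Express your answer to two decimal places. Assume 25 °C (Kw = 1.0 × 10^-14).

pH = 10.01

OCl- is the conjugate base of the weak acid HOCl.
Kb = Kw/Ka = 1.0×10^-14 / 2.7 × 10^-8 = 3.70 × 10^-7
Kb = [OH-]²/(0.028 − [OH-]) = 3.70 × 10^-7
Assume [OH-] ≪ 0.028: [OH-] ≈ √(3.70 × 10^-7 × 0.028) = 1.02 × 10^-4 M
Check: 0.36% ionized — well under 5%, approximation valid.
pOH = −log(1.02 × 10^-4) = 3.99; pH = 14.00 − 3.99 = 10.01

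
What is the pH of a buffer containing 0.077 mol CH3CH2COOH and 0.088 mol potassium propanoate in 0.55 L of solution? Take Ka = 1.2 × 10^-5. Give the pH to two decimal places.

pH = 4.98

pKa = −log(1.2 × 10^-5) = 4.921
pH = pKa + log([A⁻]/[HA]) = 4.921 + log(0.088/0.077)
pH = 4.921 + (+0.058) = 4.98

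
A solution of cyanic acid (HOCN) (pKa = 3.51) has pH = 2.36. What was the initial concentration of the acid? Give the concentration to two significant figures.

C₀ = 6.6 × 10^-2 M

[H+] = 10^(-2.36) = 4.37 × 10^-3 M = x
Ka = 10^(−3.51) = 3.09 × 10^-4
Ka = x²/(C₀ − x) ⇒ C₀ = x + x²/Ka
C₀ = 4.37 × 10^-3 + (4.37 × 10^-3)²/(3.09 × 10^-4) = 6.62 × 10^-2 M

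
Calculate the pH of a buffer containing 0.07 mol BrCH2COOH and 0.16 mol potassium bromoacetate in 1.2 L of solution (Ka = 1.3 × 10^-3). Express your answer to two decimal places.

pKa = −log(1.3 × 10^-3) = 2.886
Henderson–Hasselbalch: pH = pKa + log([BrCH2COO-]/[BrCH2COOH]) = 2.886 + log(0.16/0.07)
pH = 2.886 + (+0.359) = 3.25

pH = 3.25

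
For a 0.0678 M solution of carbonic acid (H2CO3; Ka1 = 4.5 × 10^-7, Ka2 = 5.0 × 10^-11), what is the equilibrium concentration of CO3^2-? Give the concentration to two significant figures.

First ionization gives [H+] ≈ [HCO3-] = 1.75 × 10^-4 M.
Second step: Ka2 = [H+][CO3^2-]/[HCO3-] ≈ [CO3^2-] (since [H+] ≈ [HCO3-]).
So [CO3^2-] ≈ Ka2.

5.0 × 10^-11 M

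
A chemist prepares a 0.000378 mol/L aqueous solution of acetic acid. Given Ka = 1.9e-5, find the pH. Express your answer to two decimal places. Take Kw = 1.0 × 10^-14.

pH = 4.12

CH3COOH ⇌ CH3COO- + H+
From the ICE table, Ka = [H+]²/(0.000378 − [H+]) = 1.9 × 10^-5.
The 5% rule fails; solving [H+]² + Ka·[H+] − Ka·C₀ = 0 exactly:
[H+] = [−1.9e-05 + √(1.9e-05² + 2.87e-08)]/2 = 7.58 × 10^-5 M
pH = −log[H+] = −log(7.58 × 10^-5) = 4.12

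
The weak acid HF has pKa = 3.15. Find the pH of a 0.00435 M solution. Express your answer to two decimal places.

HF ⇌ F- + H+
Ka = 10^(−3.15) = 7.08 × 10^-4
Ka = x²/(0.00435 − x) = 7.08 × 10^-4
x is not negligible relative to C₀; solve x² + 0.000708·x − 3.08e-06 = 0.
x = (−Ka + √(Ka² + 4·Ka·C₀))/2 = 1.44 × 10^-3 M
pH = −log(1.44 × 10^-3) = 2.84

pH = 2.84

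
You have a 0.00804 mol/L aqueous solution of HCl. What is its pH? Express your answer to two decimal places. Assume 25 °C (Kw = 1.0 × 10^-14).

pH = 2.09

HCl is a strong acid and dissociates completely, so [H+] = 0.00804 M.
pH = -log(0.00804) = 2.09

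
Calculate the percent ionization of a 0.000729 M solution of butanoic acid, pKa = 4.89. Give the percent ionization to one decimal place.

CH3(CH2)2COOH ⇌ CH3(CH2)2COO- + H+; let x = [H+] at equilibrium.
Ka = 10^(−4.89) = 1.29 × 10^-5
Ka = x²/(C₀ − x); solving the quadratic gives x = 9.07 × 10^-5 M.
Fraction ionized = 9.07 × 10^-5 / 0.000729 = 0.1244 → 12.4%

12.4%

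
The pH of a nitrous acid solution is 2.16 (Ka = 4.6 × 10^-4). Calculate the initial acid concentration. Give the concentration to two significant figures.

C₀ = 1.1 × 10^-1 M

[H+] = 10^(-2.16) = 6.92 × 10^-3 M = x
Ka = x²/(C₀ − x) ⇒ C₀ = x + x²/Ka
C₀ = 6.92 × 10^-3 + (6.92 × 10^-3)²/(4.6 × 10^-4) = 1.11 × 10^-1 M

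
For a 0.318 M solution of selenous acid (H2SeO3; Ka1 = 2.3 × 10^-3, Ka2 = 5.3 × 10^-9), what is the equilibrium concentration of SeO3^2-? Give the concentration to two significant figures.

5.3 × 10^-9 M

First ionization gives [H+] ≈ [HSeO3-] = 2.59 × 10^-2 M.
Second step: Ka2 = [H+][SeO3^2-]/[HSeO3-] ≈ [SeO3^2-] (since [H+] ≈ [HSeO3-]).
So [SeO3^2-] ≈ Ka2.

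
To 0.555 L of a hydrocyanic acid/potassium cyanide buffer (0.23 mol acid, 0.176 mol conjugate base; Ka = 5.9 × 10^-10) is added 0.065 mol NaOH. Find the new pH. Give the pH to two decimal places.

OH- converts HCN to CN-: HCN → 0.165 mol, CN- → 0.241 mol.
pKa = −log(5.9 × 10^-10) = 9.229
pH = pKa + log(n_CN-/n_HCN) = 9.229 + log(0.241/0.165) = 9.229 + (+0.165)

pH = 9.39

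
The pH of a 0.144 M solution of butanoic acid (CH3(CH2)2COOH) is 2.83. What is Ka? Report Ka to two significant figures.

Ka = 1.5 × 10^-5

[H+] = 10^(-2.83) = 1.48 × 10^-3 M
At equilibrium [HA] = 0.144 − 1.48 × 10^-3 = 1.43 × 10^-1 M
Ka = [H+][A-]/[HA] = (1.48 × 10^-3)² / 1.43 × 10^-1 = 1.5 × 10^-5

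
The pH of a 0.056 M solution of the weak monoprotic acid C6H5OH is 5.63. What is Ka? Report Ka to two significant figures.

Ka = 9.8 × 10^-11

[H+] = 10^(-5.63) = 2.34 × 10^-6 M
At equilibrium [HA] = 0.056 − 2.34 × 10^-6 = 5.60 × 10^-2 M
Ka = [H+][A-]/[HA] = (2.34 × 10^-6)² / 5.60 × 10^-2 = 9.8 × 10^-11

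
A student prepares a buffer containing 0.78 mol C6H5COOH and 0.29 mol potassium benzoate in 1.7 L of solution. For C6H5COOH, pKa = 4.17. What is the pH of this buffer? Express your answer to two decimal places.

pH = pKa + log([A⁻]/[HA]) = 4.17 + log(0.29/0.78)
pH = 4.17 + (-0.430) = 3.74

pH = 3.74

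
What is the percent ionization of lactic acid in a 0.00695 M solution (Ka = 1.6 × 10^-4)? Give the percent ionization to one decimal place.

14.1%

CH3CH(OH)COOH ⇌ CH3CH(OH)COO- + H+; let x = [H+] at equilibrium.
Solve x² + 0.00016x − 1.11e-06 = 0 → x = 9.78 × 10^-4 M
% ionization = x/C₀ × 100% = 9.78 × 10^-4/0.00695 × 100% = 14.1%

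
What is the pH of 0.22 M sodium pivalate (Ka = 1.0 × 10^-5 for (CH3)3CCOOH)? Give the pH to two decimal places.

(CH3)3CCOO- is the conjugate base of the weak acid (CH3)3CCOOH.
Kb = Kw/Ka = 1.0×10^-14 / 1.0 × 10^-5 = 1.00 × 10^-9
Kb = [OH-]²/(0.22 − [OH-]) = 1.00 × 10^-9
Assume [OH-] ≪ 0.22: [OH-] ≈ √(1.00 × 10^-9 × 0.22) = 1.48 × 10^-5 M
Check: 0.0067% ionized — well under 5%, approximation valid.
pOH = 4.83, so pH = 14.00 − pOH = 9.17

pH = 9.17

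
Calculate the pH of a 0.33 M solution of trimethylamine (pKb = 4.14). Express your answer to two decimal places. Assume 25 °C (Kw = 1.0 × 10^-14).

pH = 11.69

(CH3)3N + H2O ⇌ (CH3)3NH+ + OH-
Kb = 10^(−4.14) = 7.24 × 10^-5
From the ICE table, Kb = x²/(0.33 − x) = 7.24 × 10^-5.
Since Kb ≪ C₀, x ≈ √(Kb·C₀) = 4.89 × 10^-3 M.
pOH = 2.31, so pH = 14.00 − pOH = 11.69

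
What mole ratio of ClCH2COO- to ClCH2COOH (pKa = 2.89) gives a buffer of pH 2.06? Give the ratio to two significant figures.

pH = pKa + log(r) ⇒ log(r) = 2.06 − 2.89 = -0.83
r = [ClCH2COO-]/[ClCH2COOH] = 10^(-0.83) = 0.148

ratio = 0.15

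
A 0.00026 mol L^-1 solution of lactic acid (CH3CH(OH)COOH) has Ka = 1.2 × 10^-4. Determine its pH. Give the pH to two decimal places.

pH = 3.90

CH3CH(OH)COOH ⇌ CH3CH(OH)COO- + H+
Ka = [H+]²/(0.00026 − [H+]) = 1.2 × 10^-4
Here C₀/Ka ≈ 2.17, so the small-[H+] approximation fails. Use the quadratic:
[H+] = (−Ka + √(Ka² + 4·Ka·C₀))/2 = 1.27 × 10^-4 M
pH = −log[H+] = −log(1.27 × 10^-4) = 3.90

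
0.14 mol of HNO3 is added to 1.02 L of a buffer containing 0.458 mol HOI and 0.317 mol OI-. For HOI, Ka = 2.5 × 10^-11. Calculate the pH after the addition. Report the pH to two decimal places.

After neutralization: n(HOI) = 0.598 mol, n(OI-) = 0.177 mol.
pKa = −log(2.5 × 10^-11) = 10.602
Henderson–Hasselbalch with mole ratio 0.177/0.598: pH = 10.602 + (-0.529)

pH = 10.07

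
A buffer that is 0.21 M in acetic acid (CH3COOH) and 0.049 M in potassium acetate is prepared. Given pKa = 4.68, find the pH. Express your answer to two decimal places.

pH = 4.05

pH = pKa + log([A⁻]/[HA]) = 4.68 + log(0.049/0.21)
pH = 4.68 + (-0.632) = 4.05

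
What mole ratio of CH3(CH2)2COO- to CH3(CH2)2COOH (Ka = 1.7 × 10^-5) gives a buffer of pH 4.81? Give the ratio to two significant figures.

pKa = -log(1.7 × 10^-5) = 4.770
pH = pKa + log(r) ⇒ log(r) = 4.81 − 4.770 = +0.040
r = [CH3(CH2)2COO-]/[CH3(CH2)2COOH] = 10^(+0.040) = 1.1

ratio = 1.1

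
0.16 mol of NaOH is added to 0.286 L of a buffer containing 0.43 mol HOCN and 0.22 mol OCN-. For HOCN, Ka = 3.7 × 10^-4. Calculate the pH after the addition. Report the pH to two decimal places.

pH = 3.58

OH- converts HOCN to OCN-: HOCN → 0.27 mol, OCN- → 0.38 mol.
pKa = −log(3.7 × 10^-4) = 3.432
Henderson–Hasselbalch with mole ratio 0.38/0.27: pH = 3.432 + (+0.148)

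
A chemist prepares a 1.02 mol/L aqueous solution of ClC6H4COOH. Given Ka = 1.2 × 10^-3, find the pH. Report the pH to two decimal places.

pH = 1.46

ClC6H4COOH ⇌ ClC6H4COO- + H+
From the ICE table, Ka = [H+]²/(1.02 − [H+]) = 1.2 × 10^-3.
Neglecting [H+] in the denominator: [H+] = √(1.2 × 10^-3 × 1.02) = 3.50 × 10^-2 M
pH = −log[H+] = −log(3.50 × 10^-2) = 1.46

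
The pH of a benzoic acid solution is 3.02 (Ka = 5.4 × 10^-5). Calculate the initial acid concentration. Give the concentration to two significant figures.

[H+] = 10^(-3.02) = 9.55 × 10^-4 M = x
Ka = x²/(C₀ − x) ⇒ C₀ = x + x²/Ka
C₀ = 9.55 × 10^-4 + (9.55 × 10^-4)²/(5.4 × 10^-5) = 1.78 × 10^-2 M

C₀ = 1.8 × 10^-2 M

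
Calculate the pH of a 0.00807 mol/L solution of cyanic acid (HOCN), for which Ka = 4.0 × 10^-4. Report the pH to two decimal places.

HOCN ⇌ OCN- + H+
From the ICE table, Ka = [H+]²/(0.00807 − [H+]) = 4.0 × 10^-4.
[H+] is not negligible relative to C₀; solve [H+]² + 0.0004·[H+] − 3.23e-06 = 0.
[H+] = (−Ka + √(Ka² + 4·Ka·C₀))/2 = 1.61 × 10^-3 M
pH = −log[H+] = −log(1.61 × 10^-3) = 2.79

pH = 2.79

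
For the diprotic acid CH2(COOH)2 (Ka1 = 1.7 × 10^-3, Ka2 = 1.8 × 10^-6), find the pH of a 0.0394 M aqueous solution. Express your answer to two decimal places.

pH = 2.13

Since Ka1 ≫ Ka2, the first ionization dominates [H+].
Ka1 = x²/(0.0394 − x) = 1.7 × 10^-3
Solving the quadratic: x = (−Ka1 + √(Ka1² + 4·Ka1·C₀))/2 = 7.38 × 10^-3 M
pH = −log(7.38 × 10^-3) = 2.13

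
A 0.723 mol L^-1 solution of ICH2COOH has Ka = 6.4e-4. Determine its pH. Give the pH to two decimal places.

pH = 1.67

ICH2COOH ⇌ ICH2COO- + H+
Ka = x²/(0.723 − x) = 6.4 × 10^-4
Since Ka ≪ C₀, x ≈ √(Ka·C₀) = 2.15 × 10^-2 M.
(x/C₀ = 3% < 5%, so the approximation holds.)
pH = −log[H+] = −log(2.15 × 10^-2) = 1.67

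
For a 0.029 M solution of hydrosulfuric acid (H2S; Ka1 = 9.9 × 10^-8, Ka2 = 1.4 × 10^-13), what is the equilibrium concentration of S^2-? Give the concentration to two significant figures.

1.4 × 10^-13 M

First ionization gives [H+] ≈ [HS-] = 5.36 × 10^-5 M.
Second step: Ka2 = [H+][S^2-]/[HS-] ≈ [S^2-] (since [H+] ≈ [HS-]).
So [S^2-] ≈ Ka2.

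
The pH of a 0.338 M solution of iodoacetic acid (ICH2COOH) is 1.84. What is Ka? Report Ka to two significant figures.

Ka = 6.5 × 10^-4

[H+] = 10^(-1.84) = 1.45 × 10^-2 M
At equilibrium [HA] = 0.338 − 1.45 × 10^-2 = 3.24 × 10^-1 M
Ka = [H+][A-]/[HA] = (1.45 × 10^-2)² / 3.24 × 10^-1 = 6.5 × 10^-4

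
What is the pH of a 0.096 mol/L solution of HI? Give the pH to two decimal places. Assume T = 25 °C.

HI is a strong acid and dissociates completely, so [H+] = 0.096 M.
pH = -log(0.096) = 1.02

pH = 1.02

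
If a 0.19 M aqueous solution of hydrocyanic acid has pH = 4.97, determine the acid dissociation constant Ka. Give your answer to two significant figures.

[H+] = 10^(-4.97) = 1.07 × 10^-5 M
At equilibrium [HA] = 0.19 − 1.07 × 10^-5 = 1.90 × 10^-1 M
Ka = [H+][A-]/[HA] = (1.07 × 10^-5)² / 1.90 × 10^-1 = 6.0 × 10^-10

Ka = 6.0 × 10^-10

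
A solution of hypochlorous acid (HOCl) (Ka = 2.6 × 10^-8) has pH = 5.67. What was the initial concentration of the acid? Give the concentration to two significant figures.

[H+] = 10^(-5.67) = 2.14 × 10^-6 M = x
Ka = x²/(C₀ − x) ⇒ C₀ = x + x²/Ka
C₀ = 2.14 × 10^-6 + (2.14 × 10^-6)²/(2.6 × 10^-8) = 1.78 × 10^-4 M

C₀ = 1.8 × 10^-4 M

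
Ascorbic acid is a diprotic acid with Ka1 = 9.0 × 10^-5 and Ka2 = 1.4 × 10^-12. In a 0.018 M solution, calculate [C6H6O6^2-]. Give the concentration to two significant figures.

1.4 × 10^-12 M

First ionization gives [H+] ≈ [HC6H6O6-] = 1.23 × 10^-3 M.
Second step: Ka2 = [H+][C6H6O6^2-]/[HC6H6O6-] ≈ [C6H6O6^2-] (since [H+] ≈ [HC6H6O6-]).
So [C6H6O6^2-] ≈ Ka2.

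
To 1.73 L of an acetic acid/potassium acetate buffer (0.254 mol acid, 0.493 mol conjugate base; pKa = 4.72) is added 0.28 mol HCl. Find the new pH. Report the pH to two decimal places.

After neutralization: n(CH3COOH) = 0.534 mol, n(CH3COO-) = 0.213 mol.
pH = pKa + log(n_CH3COO-/n_CH3COOH) = 4.72 + log(0.213/0.534) = 4.72 + (-0.399)

pH = 4.32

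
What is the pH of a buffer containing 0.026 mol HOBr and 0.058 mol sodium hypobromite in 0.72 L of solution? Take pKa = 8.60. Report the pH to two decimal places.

Henderson–Hasselbalch: pH = pKa + log([OBr-]/[HOBr]) = 8.60 + log(0.058/0.026)
pH = 8.60 + (+0.348) = 8.95

pH = 8.95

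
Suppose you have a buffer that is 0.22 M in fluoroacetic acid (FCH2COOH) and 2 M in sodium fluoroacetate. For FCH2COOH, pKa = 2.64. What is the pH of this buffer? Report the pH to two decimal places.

pH = pKa + log([A⁻]/[HA]) = 2.64 + log(2/0.22)
pH = 2.64 + (+0.959) = 3.60

pH = 3.60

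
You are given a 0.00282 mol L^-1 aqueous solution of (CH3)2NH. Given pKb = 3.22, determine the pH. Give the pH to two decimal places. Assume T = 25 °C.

(CH3)2NH + H2O ⇌ (CH3)2NH2+ + OH-
Kb = 10^(−3.22) = 6.03 × 10^-4
From the ICE table, Kb = [OH-]²/(0.00282 − [OH-]) = 6.03 × 10^-4.
Here C₀/Kb ≈ 4.68, so the small-[OH-] approximation fails. Use the quadratic:
[OH-] = (−Kb + √(Kb² + 4·Kb·C₀))/2 = 1.04 × 10^-3 M
pOH = 2.98, so pH = 14.00 − pOH = 11.02

pH = 11.02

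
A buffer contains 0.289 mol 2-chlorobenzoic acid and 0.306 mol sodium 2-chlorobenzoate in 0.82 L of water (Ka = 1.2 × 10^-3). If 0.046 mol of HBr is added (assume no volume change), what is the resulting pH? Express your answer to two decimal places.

pH = 2.81

After neutralization: n(ClC6H4COOH) = 0.335 mol, n(ClC6H4COO-) = 0.26 mol.
pKa = −log(1.2 × 10^-3) = 2.921
pH = pKa + log([A⁻]/[HA]) = 2.921 + log(0.26/0.335) = 2.921 -0.110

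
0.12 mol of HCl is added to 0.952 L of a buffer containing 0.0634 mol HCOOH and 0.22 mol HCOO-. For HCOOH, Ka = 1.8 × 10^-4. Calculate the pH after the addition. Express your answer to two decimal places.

pH = 3.48

Added H+ converts HCOO- to HCOOH: HCOOH → 0.183 mol, HCOO- → 0.1 mol.
pKa = −log(1.8 × 10^-4) = 3.745
Henderson–Hasselbalch with mole ratio 0.1/0.183: pH = 3.745 + (-0.262)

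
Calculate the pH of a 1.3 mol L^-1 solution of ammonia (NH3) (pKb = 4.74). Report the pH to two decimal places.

NH3 + H2O ⇌ NH4+ + OH-
Kb = 10^(−4.74) = 1.82 × 10^-5
From the ICE table, Kb = [OH-]²/(1.3 − [OH-]) = 1.82 × 10^-5.
Neglecting [OH-] in the denominator: [OH-] = √(1.82 × 10^-5 × 1.3) = 4.86 × 10^-3 M
([OH-]/C₀ = 0.37% < 5%, so the approximation holds.)
pOH = 2.31, so pH = 14.00 − pOH = 11.69

pH = 11.69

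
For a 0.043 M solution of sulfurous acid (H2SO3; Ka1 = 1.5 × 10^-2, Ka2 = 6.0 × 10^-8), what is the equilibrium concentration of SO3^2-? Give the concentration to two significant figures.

First ionization gives [H+] ≈ [HSO3-] = 1.90 × 10^-2 M.
Second step: Ka2 = [H+][SO3^2-]/[HSO3-] ≈ [SO3^2-] (since [H+] ≈ [HSO3-]).
So [SO3^2-] ≈ Ka2.

6.0 × 10^-8 M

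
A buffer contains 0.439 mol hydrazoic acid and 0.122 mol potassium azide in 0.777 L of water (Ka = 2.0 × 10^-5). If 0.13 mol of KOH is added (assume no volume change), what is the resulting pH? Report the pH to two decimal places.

pH = 4.61

After neutralization: n(HN3) = 0.309 mol, n(N3-) = 0.252 mol.
pKa = −log(2.0 × 10^-5) = 4.699
pH = pKa + log(n_N3-/n_HN3) = 4.699 + log(0.252/0.309) = 4.699 + (-0.089)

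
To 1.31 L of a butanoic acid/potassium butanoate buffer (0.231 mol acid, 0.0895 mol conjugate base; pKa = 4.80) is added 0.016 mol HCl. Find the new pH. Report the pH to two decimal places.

pH = 4.27

After neutralization: n(CH3(CH2)2COOH) = 0.247 mol, n(CH3(CH2)2COO-) = 0.0735 mol.
pH = pKa + log([A⁻]/[HA]) = 4.80 + log(0.0735/0.247) = 4.80 -0.526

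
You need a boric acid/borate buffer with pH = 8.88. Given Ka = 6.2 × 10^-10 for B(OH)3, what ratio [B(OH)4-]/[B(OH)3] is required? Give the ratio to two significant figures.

ratio = 0.47

pKa = -log(6.2 × 10^-10) = 9.208
pH = pKa + log(r) ⇒ log(r) = 8.88 − 9.208 = -0.328
r = [B(OH)4-]/[B(OH)3] = 10^(-0.328) = 0.47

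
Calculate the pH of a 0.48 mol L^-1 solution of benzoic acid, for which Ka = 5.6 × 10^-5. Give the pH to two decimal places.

C6H5COOH ⇌ C6H5COO- + H+
Let x = [H+] at equilibrium. Ka = x²/(0.48 − x).
Assume x ≪ 0.48: x ≈ √(5.6 × 10^-5 × 0.48) = 5.18 × 10^-3 M
(x/C₀ = 1.1% < 5%, so the approximation holds.)
pH = −log[H+] = −log(5.18 × 10^-3) = 2.29

pH = 2.29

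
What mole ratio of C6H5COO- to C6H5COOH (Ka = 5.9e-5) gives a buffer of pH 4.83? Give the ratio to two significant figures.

pKa = -log(5.9 × 10^-5) = 4.229
pH = pKa + log(r) ⇒ log(r) = 4.83 − 4.229 = +0.601
r = [C6H5COO-]/[C6H5COOH] = 10^(+0.601) = 3.99

ratio = 4.0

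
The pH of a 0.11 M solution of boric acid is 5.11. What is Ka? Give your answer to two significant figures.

Ka = 5.5 × 10^-10

[H+] = 10^(-5.11) = 7.76 × 10^-6 M
At equilibrium [HA] = 0.11 − 7.76 × 10^-6 = 1.10 × 10^-1 M
Ka = [H+][A-]/[HA] = (7.76 × 10^-6)² / 1.10 × 10^-1 = 5.5 × 10^-10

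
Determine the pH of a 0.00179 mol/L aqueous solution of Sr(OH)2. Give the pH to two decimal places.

pH = 11.55

Sr(OH)2 is a strong base (each formula unit releases 2 OH-); [OH-] = 0.00358 M.
pOH = -log(0.00358) = 2.45
pH = 14.00 - 2.45 = 11.55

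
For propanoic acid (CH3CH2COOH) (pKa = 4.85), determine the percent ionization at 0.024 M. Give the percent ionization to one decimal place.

2.4%

CH3CH2COOH ⇌ CH3CH2COO- + H+; let x = [H+] at equilibrium.
Ka = 10^(−4.85) = 1.41 × 10^-5
x ≈ √(Ka·C₀) = √(1.41 × 10^-5 × 0.024) = 5.82 × 10^-4 M
% ionization = x/C₀ × 100% = 5.82 × 10^-4/0.024 × 100% = 2.4%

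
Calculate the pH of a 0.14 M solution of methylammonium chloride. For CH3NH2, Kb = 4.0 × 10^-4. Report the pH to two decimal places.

CH3NH3+ is the conjugate acid of the weak base CH3NH2.
Ka = Kw/Kb = 1.0×10^-14 / 4.0 × 10^-4 = 2.50 × 10^-11
Ka = [H+]²/(0.14 − [H+]) = 2.50 × 10^-11
Neglecting [H+] in the denominator: [H+] = √(2.50 × 10^-11 × 0.14) = 1.87 × 10^-6 M
([H+]/C₀ = 0.0013% < 5%, so the approximation holds.)
pH = −log(1.87 × 10^-6) = 5.73

pH = 5.73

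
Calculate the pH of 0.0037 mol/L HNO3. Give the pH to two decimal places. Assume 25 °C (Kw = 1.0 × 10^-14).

pH = 2.43

HNO3 is a strong acid and dissociates completely, so [H+] = 0.0037 M.
pH = -log(0.0037) = 2.43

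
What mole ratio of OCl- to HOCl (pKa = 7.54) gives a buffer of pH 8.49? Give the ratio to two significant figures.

ratio = 8.9

pH = pKa + log(r) ⇒ log(r) = 8.49 − 7.54 = +0.95
r = [OCl-]/[HOCl] = 10^(+0.95) = 8.91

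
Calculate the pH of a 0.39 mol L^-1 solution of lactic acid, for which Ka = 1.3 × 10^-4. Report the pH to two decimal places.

pH = 2.15

CH3CH(OH)COOH ⇌ CH3CH(OH)COO- + H+
From the ICE table, Ka = x²/(0.39 − x) = 1.3 × 10^-4.
Since Ka ≪ C₀, x ≈ √(Ka·C₀) = 7.12 × 10^-3 M.
Check: 1.8% ionized — well under 5%, approximation valid.
pH = −log[H+] = −log(7.12 × 10^-3) = 2.15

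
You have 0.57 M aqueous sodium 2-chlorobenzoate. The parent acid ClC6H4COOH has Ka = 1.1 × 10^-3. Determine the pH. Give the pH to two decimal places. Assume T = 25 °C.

pH = 8.36

ClC6H4COO- is the conjugate base of the weak acid ClC6H4COOH.
Kb = Kw/Ka = 1.0×10^-14 / 1.1 × 10^-3 = 9.09 × 10^-12
From the ICE table, Kb = x²/(0.57 − x) = 9.09 × 10^-12.
Assume x ≪ 0.57: x ≈ √(9.09 × 10^-12 × 0.57) = 2.28 × 10^-6 M
Check: 0.0004% ionized — well under 5%, approximation valid.
pOH = 5.64, so pH = 14.00 − pOH = 8.36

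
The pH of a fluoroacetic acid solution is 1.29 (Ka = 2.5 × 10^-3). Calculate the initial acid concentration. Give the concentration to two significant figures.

[H+] = 10^(-1.29) = 5.13 × 10^-2 M = x
Ka = x²/(C₀ − x) ⇒ C₀ = x + x²/Ka
C₀ = 5.13 × 10^-2 + (5.13 × 10^-2)²/(2.5 × 10^-3) = 1.10 M

C₀ = 1.1 M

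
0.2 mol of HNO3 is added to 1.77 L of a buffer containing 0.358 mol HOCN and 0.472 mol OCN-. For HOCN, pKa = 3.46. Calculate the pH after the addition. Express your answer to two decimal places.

Added H+ converts OCN- to HOCN: HOCN → 0.558 mol, OCN- → 0.272 mol.
pH = pKa + log([A⁻]/[HA]) = 3.46 + log(0.272/0.558) = 3.46 -0.312

pH = 3.15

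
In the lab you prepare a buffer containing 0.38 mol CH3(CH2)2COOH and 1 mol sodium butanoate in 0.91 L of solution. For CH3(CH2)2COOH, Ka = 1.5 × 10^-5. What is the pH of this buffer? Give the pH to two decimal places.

pKa = −log(1.5 × 10^-5) = 4.824
pH = pKa + log([A⁻]/[HA]) = 4.824 + log(1/0.38)
pH = 4.824 + (+0.420) = 5.24

pH = 5.24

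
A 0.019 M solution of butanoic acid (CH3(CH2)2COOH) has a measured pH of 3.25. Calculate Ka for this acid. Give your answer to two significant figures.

Ka = 1.7 × 10^-5

[H+] = 10^(-3.25) = 5.62 × 10^-4 M
At equilibrium [HA] = 0.019 − 5.62 × 10^-4 = 1.84 × 10^-2 M
Ka = [H+][A-]/[HA] = (5.62 × 10^-4)² / 1.84 × 10^-2 = 1.7 × 10^-5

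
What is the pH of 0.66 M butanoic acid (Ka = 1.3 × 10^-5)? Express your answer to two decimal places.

pH = 2.53

CH3(CH2)2COOH ⇌ CH3(CH2)2COO- + H+
Ka = [H+]²/(0.66 − [H+]) = 1.3 × 10^-5
Neglecting [H+] in the denominator: [H+] = √(1.3 × 10^-5 × 0.66) = 2.93 × 10^-3 M
Check: 0.44% ionized — well under 5%, approximation valid.
pH = −log(2.93 × 10^-3) = 2.53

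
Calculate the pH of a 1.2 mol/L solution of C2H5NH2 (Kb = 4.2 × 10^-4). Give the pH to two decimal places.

C2H5NH2 + H2O ⇌ C2H5NH3+ + OH-
From the ICE table, Kb = [OH-]²/(1.2 − [OH-]) = 4.2 × 10^-4.
Since Kb ≪ C₀, [OH-] ≈ √(Kb·C₀) = 2.24 × 10^-2 M.
([OH-]/C₀ = 1.9% < 5%, so the approximation holds.)
pOH = −log(2.24 × 10^-2) = 1.65; pH = 14.00 − 1.65 = 12.35

pH = 12.35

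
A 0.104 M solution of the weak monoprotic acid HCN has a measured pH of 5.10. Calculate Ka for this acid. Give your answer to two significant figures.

Ka = 6.1 × 10^-10

[H+] = 10^(-5.10) = 7.94 × 10^-6 M
At equilibrium [HA] = 0.104 − 7.94 × 10^-6 = 1.04 × 10^-1 M
Ka = [H+][A-]/[HA] = (7.94 × 10^-6)² / 1.04 × 10^-1 = 6.1 × 10^-10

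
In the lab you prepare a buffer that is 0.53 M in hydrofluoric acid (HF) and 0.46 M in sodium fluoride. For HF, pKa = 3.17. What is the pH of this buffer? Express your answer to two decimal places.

pH = pKa + log([A⁻]/[HA]) = 3.17 + log(0.46/0.53)
pH = 3.17 + (-0.062) = 3.11

pH = 3.11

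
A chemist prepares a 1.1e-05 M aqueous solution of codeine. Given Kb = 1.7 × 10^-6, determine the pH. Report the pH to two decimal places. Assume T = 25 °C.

C18H21NO3 + H2O ⇌ C18H22NO3+ + OH-
Kb = [OH-]²/(1.1e-05 − [OH-]) = 1.7 × 10^-6
The 5% rule fails; solving [OH-]² + Kb·[OH-] − Kb·C₀ = 0 exactly:
[OH-] = [−1.7e-06 + √(1.7e-06² + 7.48e-11)]/2 = 3.56 × 10^-6 M
pOH = 5.45, so pH = 14.00 − pOH = 8.55

pH = 8.55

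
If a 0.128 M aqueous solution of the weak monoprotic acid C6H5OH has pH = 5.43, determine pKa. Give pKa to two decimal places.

pKa = 9.97

[H+] = 10^(-5.43) = 3.72 × 10^-6 M
At equilibrium [HA] = 0.128 − 3.72 × 10^-6 = 1.28 × 10^-1 M
Ka = [H+][A-]/[HA] = (3.72 × 10^-6)² / 1.28 × 10^-1 = 1.08 × 10^-10
pKa = -log(1.08 × 10^-10) = 9.97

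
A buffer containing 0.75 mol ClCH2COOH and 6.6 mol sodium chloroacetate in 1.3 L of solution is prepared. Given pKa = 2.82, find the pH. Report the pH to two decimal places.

Henderson–Hasselbalch: pH = pKa + log([ClCH2COO-]/[ClCH2COOH]) = 2.82 + log(6.6/0.75)
pH = 2.82 + (+0.944) = 3.76

pH = 3.76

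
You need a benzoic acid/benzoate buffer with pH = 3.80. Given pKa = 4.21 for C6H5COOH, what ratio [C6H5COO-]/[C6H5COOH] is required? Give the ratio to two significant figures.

ratio = 0.39

pH = pKa + log(r) ⇒ log(r) = 3.80 − 4.21 = -0.41
r = [C6H5COO-]/[C6H5COOH] = 10^(-0.41) = 0.389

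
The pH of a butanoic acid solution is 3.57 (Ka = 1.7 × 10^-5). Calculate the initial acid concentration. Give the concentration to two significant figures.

C₀ = 4.5 × 10^-3 M

[H+] = 10^(-3.57) = 2.69 × 10^-4 M = x
Ka = x²/(C₀ − x) ⇒ C₀ = x + x²/Ka
C₀ = 2.69 × 10^-4 + (2.69 × 10^-4)²/(1.7 × 10^-5) = 4.53 × 10^-3 M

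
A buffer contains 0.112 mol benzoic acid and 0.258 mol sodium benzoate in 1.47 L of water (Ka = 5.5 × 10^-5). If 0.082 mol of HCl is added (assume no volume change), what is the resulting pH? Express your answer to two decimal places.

pH = 4.22

After neutralization: n(C6H5COOH) = 0.194 mol, n(C6H5COO-) = 0.176 mol.
pKa = −log(5.5 × 10^-5) = 4.260
Henderson–Hasselbalch with mole ratio 0.176/0.194: pH = 4.260 + (-0.042)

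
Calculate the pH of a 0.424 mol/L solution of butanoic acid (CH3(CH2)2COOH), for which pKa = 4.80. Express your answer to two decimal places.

pH = 2.59

CH3(CH2)2COOH ⇌ CH3(CH2)2COO- + H+
Ka = 10^(−4.80) = 1.58 × 10^-5
From the ICE table, Ka = [H+]²/(0.424 − [H+]) = 1.58 × 10^-5.
Since Ka ≪ C₀, [H+] ≈ √(Ka·C₀) = 2.59 × 10^-3 M.
pH = −log(2.59 × 10^-3) = 2.59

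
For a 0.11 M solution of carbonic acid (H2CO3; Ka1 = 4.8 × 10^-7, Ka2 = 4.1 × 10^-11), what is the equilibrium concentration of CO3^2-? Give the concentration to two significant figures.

4.1 × 10^-11 M

First ionization gives [H+] ≈ [HCO3-] = 2.30 × 10^-4 M.
Second step: Ka2 = [H+][CO3^2-]/[HCO3-] ≈ [CO3^2-] (since [H+] ≈ [HCO3-]).
So [CO3^2-] ≈ Ka2.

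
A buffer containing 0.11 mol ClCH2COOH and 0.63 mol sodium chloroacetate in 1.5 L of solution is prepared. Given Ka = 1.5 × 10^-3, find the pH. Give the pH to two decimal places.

pH = 3.58

pKa = −log(1.5 × 10^-3) = 2.824
pH = pKa + log([A⁻]/[HA]) = 2.824 + log(0.63/0.11)
pH = 2.824 + (+0.758) = 3.58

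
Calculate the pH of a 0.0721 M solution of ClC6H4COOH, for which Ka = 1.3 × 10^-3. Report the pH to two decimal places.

pH = 2.04

ClC6H4COOH ⇌ ClC6H4COO- + H+
Ka = x²/(0.0721 − x) = 1.3 × 10^-3
The 5% rule fails; solving x² + Ka·x − Ka·C₀ = 0 exactly:
x = (−Ka + √(Ka² + 4·Ka·C₀))/2 = 9.05 × 10^-3 M
pH = −log(9.05 × 10^-3) = 2.04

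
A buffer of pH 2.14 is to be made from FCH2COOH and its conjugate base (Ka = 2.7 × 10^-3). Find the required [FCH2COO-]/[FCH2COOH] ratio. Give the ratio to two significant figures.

ratio = 0.37

pKa = -log(2.7 × 10^-3) = 2.569
pH = pKa + log(r) ⇒ log(r) = 2.14 − 2.569 = -0.429
r = [FCH2COO-]/[FCH2COOH] = 10^(-0.429) = 0.372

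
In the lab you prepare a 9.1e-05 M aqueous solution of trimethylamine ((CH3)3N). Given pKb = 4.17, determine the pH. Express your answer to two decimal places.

(CH3)3N + H2O ⇌ (CH3)3NH+ + OH-
Kb = 10^(−4.17) = 6.76 × 10^-5
Let x = [OH-] at equilibrium. Kb = x²/(9.1e-05 − x).
Here C₀/Kb ≈ 1.35, so the small-x approximation fails. Use the quadratic:
x = (−Kb + √(Kb² + 4·Kb·C₀))/2 = 5.16 × 10^-5 M
pOH = −log(5.16 × 10^-5) = 4.29; pH = 14.00 − 4.29 = 9.71

pH = 9.71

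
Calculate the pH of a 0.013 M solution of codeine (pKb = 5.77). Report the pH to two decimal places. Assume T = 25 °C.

C18H21NO3 + H2O ⇌ C18H22NO3+ + OH-
Kb = 10^(−5.77) = 1.70 × 10^-6
From the ICE table, Kb = x²/(0.013 − x) = 1.70 × 10^-6.
Assume x ≪ 0.013: x ≈ √(1.70 × 10^-6 × 0.013) = 1.49 × 10^-4 M
pOH = −log(1.49 × 10^-4) = 3.83; pH = 14.00 − 3.83 = 10.17

pH = 10.17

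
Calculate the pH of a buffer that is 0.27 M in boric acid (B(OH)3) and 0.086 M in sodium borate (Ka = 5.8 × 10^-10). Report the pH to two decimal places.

pH = 8.74

pKa = −log(5.8 × 10^-10) = 9.237
pH = pKa + log([A⁻]/[HA]) = 9.237 + log(0.086/0.27)
pH = 9.237 + (-0.497) = 8.74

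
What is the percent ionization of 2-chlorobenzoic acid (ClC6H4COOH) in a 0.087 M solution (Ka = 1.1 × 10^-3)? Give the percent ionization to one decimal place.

ClC6H4COOH ⇌ ClC6H4COO- + H+; let x = [H+] at equilibrium.
Solve x² + 0.0011x − 9.57e-05 = 0 → x = 9.25 × 10^-3 M
% ionization = x/C₀ × 100% = 9.25 × 10^-3/0.087 × 100% = 10.6%

10.6%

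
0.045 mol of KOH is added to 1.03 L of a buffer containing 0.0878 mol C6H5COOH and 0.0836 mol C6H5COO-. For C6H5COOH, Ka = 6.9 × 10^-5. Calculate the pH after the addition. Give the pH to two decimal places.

pH = 4.64

After neutralization: n(C6H5COOH) = 0.0428 mol, n(C6H5COO-) = 0.129 mol.
pKa = −log(6.9 × 10^-5) = 4.161
Henderson–Hasselbalch with mole ratio 0.129/0.0428: pH = 4.161 + (+0.479)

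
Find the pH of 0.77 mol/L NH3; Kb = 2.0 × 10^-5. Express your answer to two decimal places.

pH = 11.59

NH3 + H2O ⇌ NH4+ + OH-
From the ICE table, Kb = [OH-]²/(0.77 − [OH-]) = 2.0 × 10^-5.
Assume [OH-] ≪ 0.77: [OH-] ≈ √(2.0 × 10^-5 × 0.77) = 3.92 × 10^-3 M
pOH = −log(3.92 × 10^-3) = 2.41; pH = 14.00 − 2.41 = 11.59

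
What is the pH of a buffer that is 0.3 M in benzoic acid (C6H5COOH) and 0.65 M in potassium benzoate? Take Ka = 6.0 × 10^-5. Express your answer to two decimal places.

pH = 4.56

pKa = −log(6.0 × 10^-5) = 4.222
Henderson–Hasselbalch: pH = pKa + log([C6H5COO-]/[C6H5COOH]) = 4.222 + log(0.65/0.3)
pH = 4.222 + (+0.336) = 4.56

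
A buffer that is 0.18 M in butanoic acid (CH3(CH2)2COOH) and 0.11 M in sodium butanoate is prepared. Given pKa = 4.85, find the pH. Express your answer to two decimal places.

Using pH = pKa + log([base]/[acid]) with [base]/[acid] = 0.11/0.18:
pH = 4.85 + (-0.214) = 4.64

pH = 4.64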